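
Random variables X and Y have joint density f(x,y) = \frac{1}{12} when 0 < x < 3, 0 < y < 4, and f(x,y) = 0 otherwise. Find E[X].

f_X(x) = ∫_0^4 \frac{1}{12} dy = \frac{1}{3}
E[X] = ∫_0^3 x × (\frac{1}{3}) dx = \frac{3}{2}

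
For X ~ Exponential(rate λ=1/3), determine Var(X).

For X ~ Exponential(rate λ=1/3):
Var(X) = 9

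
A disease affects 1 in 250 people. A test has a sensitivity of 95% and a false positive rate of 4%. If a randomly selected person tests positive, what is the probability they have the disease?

Let D = the rare event, + = positive/flagged.
P(D) = 1/250
P(+|D) = 95/100 = 19/20
P(+|D') = 4/100 = 1/25
P(+) = P(+|D)P(D) + P(+|D')P(D')
     = \frac{19}{20} × \frac{1}{250} + \frac{1}{25} × \frac{249}{250}
     = \frac{1091}{25000}
P(D|+) = P(+|D)P(D)/P(+) = \frac{95}{1091}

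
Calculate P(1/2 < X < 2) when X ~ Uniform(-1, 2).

P(1/2 < X < 2) = ∫_{1/2}^{2} f(x) dx
where f(x) = \frac{1}{3}
= \frac{1}{2}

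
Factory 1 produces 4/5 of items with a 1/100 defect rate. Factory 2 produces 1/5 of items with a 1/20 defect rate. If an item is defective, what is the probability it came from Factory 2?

Using Bayes' theorem:
P(F1) = 4/5, P(D|F1) = 1/100
P(F2) = 1/5, P(D|F2) = 1/20
P(D) = P(D|F1)P(F1) + P(D|F2)P(F2)
     = \frac{9}{500}
P(F2|D) = P(D|F2)P(F2) / P(D)
= \frac{5}{9}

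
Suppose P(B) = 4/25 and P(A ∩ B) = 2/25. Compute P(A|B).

P(A|B) = P(A ∩ B) / P(B)
= (2/25) / (4/25)
= 1/2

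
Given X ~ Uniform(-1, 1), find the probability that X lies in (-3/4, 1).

P(-3/4 < X < 1) = ∫_{-3/4}^{1} f(x) dx
where f(x) = \frac{1}{2}
= \frac{7}{8}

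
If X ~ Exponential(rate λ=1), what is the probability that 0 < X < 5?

P(0 < X < 5) = ∫_{0}^{5} f(x) dx
where f(x) = e^{- x}
= 1 - e^{-5}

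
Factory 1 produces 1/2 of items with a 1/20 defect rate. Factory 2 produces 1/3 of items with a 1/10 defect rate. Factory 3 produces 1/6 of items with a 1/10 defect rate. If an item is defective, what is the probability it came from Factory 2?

Using Bayes' theorem:
P(F1) = 1/2, P(D|F1) = 1/20
P(F2) = 1/3, P(D|F2) = 1/10
P(F3) = 1/6, P(D|F3) = 1/10
P(D) = P(D|F1)P(F1) + P(D|F2)P(F2) + P(D|F3)P(F3)
     = \frac{3}{40}
P(F2|D) = P(D|F2)P(F2) / P(D)
= \frac{4}{9}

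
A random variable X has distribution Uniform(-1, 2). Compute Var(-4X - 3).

For X ~ Uniform(-1, 2):
Var(X) = \frac{3}{4}
Var(-4X - 3) = (-4)² × Var(X) = 16 × \frac{3}{4} = 12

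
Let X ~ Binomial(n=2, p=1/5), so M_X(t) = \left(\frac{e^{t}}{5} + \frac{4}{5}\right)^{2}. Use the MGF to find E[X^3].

To find E[X^3], compute M^(3)(0):
M^(1)(t) = \frac{2 \left(\frac{e^{t}}{5} + \frac{4}{5}\right) e^{t}}{5}
M^(2)(t) = \frac{2 \left(\frac{e^{t}}{5} + \frac{4}{5}\right) e^{t}}{5} + \frac{2 e^{2 t}}{25}
M^(3)(t) = \frac{2 \left(\frac{e^{t}}{5} + \frac{4}{5}\right) e^{t}}{5} + \frac{6 e^{2 t}}{25}
M^(3)(0) = \frac{16}{25}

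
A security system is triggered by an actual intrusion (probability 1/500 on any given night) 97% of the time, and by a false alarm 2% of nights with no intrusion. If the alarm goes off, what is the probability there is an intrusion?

Let D = the rare event, + = positive/flagged.
P(D) = 1/500
P(+|D) = 97/100
P(+|D') = 2/100 = 1/50
P(+) = P(+|D)P(D) + P(+|D')P(D')
     = \frac{97}{100} × \frac{1}{500} + \frac{1}{50} × \frac{499}{500}
     = \frac{219}{10000}
P(D|+) = P(+|D)P(D)/P(+) = \frac{97}{1095}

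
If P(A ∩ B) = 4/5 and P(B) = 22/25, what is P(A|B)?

P(A|B) = P(A ∩ B) / P(B)
= (4/5) / (22/25)
= 10/11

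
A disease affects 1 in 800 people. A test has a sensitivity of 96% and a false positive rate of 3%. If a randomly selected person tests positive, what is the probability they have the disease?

Let D = the rare event, + = positive/flagged.
P(D) = 1/800
P(+|D) = 96/100 = 24/25
P(+|D') = 3/100
P(+) = P(+|D)P(D) + P(+|D')P(D')
     = \frac{24}{25} × \frac{1}{800} + \frac{3}{100} × \frac{799}{800}
     = \frac{2493}{80000}
P(D|+) = P(+|D)P(D)/P(+) = \frac{32}{831}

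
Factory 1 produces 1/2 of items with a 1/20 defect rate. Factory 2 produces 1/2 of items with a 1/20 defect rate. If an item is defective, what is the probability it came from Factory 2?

Using Bayes' theorem:
P(F1) = 1/2, P(D|F1) = 1/20
P(F2) = 1/2, P(D|F2) = 1/20
P(D) = P(D|F1)P(F1) + P(D|F2)P(F2)
     = \frac{1}{20}
P(F2|D) = P(D|F2)P(F2) / P(D)
= \frac{1}{2}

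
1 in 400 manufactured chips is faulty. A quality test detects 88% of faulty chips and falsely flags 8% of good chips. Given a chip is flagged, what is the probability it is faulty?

Let D = the rare event, + = positive/flagged.
P(D) = 1/400
P(+|D) = 88/100 = 22/25
P(+|D') = 8/100 = 2/25
P(+) = P(+|D)P(D) + P(+|D')P(D')
     = \frac{22}{25} × \frac{1}{400} + \frac{2}{25} × \frac{399}{400}
     = \frac{41}{500}
P(D|+) = P(+|D)P(D)/P(+) = \frac{11}{410}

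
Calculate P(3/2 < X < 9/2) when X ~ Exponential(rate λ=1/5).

P(3/2 < X < 9/2) = ∫_{3/2}^{9/2} f(x) dx
where f(x) = \frac{e^{- \frac{x}{5}}}{5}
= - \frac{1 - e^{\frac{3}{5}}}{e^{\frac{9}{10}}}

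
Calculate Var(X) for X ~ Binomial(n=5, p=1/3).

For X ~ Binomial(n=5, p=1/3):
Var(X) = \frac{10}{9}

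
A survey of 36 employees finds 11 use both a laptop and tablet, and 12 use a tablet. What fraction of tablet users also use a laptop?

P(A ∩ B) = 11/36
P(B) = 12/36 = 1/3
P(A|B) = P(A ∩ B) / P(B) = (11/36) / (1/3) = 11/12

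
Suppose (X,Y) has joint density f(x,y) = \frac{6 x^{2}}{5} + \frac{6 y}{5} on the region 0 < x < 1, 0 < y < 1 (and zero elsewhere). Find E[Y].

E[Y] = ∫_0^1 ∫_0^1 y × f(x,y) dx dy
= \frac{3}{5}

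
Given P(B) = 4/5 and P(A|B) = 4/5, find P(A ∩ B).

By definition, P(A|B) = P(A ∩ B) / P(B)
So P(A ∩ B) = P(A|B) × P(B)
= 4/5 × 4/5
= 16/25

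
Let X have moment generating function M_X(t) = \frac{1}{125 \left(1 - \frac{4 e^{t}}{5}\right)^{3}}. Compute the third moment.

To find E[X^3], compute M^(3)(0):
M^(1)(t) = \frac{12 e^{t}}{625 \left(1 - \frac{4 e^{t}}{5}\right)^{4}}
M^(2)(t) = \frac{12 e^{t}}{625 \left(1 - \frac{4 e^{t}}{5}\right)^{4}} + \frac{192 e^{2 t}}{3125 \left(1 - \frac{4 e^{t}}{5}\right)^{5}}
M^(3)(t) = \frac{12 e^{t}}{625 \left(1 - \frac{4 e^{t}}{5}\right)^{4}} + \frac{576 e^{2 t}}{3125 \left(1 - \frac{4 e^{t}}{5}\right)^{5}} + \frac{768 e^{3 t}}{3125 \left(1 - \frac{4 e^{t}}{5}\right)^{6}}
M^(3)(0) = 4428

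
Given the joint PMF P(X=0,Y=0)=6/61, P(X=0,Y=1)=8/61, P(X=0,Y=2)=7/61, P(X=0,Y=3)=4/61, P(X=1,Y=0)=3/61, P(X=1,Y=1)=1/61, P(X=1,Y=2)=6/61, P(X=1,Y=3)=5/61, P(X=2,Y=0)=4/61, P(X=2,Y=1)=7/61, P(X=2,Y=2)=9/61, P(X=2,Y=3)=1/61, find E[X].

First find marginal of X:
P(X=0) = 25/61
P(X=1) = 15/61
P(X=2) = 21/61
E[X] = 0 × 25/61 + 1 × 15/61 + 2 × 21/61 = 57/61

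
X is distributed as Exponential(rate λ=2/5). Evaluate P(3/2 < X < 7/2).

P(3/2 < X < 7/2) = ∫_{3/2}^{7/2} f(x) dx
where f(x) = \frac{2 e^{- \frac{2 x}{5}}}{5}
= - \frac{1 - e^{\frac{4}{5}}}{e^{\frac{7}{5}}}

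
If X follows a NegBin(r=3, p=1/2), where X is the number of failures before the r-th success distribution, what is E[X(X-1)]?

E[X(X-1)] = E[X² - X] = E[X²] - E[X]
E[X] = 3
E[X²] = Var(X) + (E[X])² = 6 + (3)² = 15
E[X(X-1)] = 15 - 3 = 12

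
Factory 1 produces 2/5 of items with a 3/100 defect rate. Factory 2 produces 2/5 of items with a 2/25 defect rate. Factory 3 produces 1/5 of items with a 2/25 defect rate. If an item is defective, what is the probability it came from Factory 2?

Using Bayes' theorem:
P(F1) = 2/5, P(D|F1) = 3/100
P(F2) = 2/5, P(D|F2) = 2/25
P(F3) = 1/5, P(D|F3) = 2/25
P(D) = P(D|F1)P(F1) + P(D|F2)P(F2) + P(D|F3)P(F3)
     = \frac{3}{50}
P(F2|D) = P(D|F2)P(F2) / P(D)
= \frac{8}{15}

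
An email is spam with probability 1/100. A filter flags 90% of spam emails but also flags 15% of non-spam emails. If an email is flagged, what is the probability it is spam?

Let D = the rare event, + = positive/flagged.
P(D) = 1/100
P(+|D) = 90/100 = 9/10
P(+|D') = 15/100 = 3/20
P(+) = P(+|D)P(D) + P(+|D')P(D')
     = \frac{9}{10} × \frac{1}{100} + \frac{3}{20} × \frac{99}{100}
     = \frac{63}{400}
P(D|+) = P(+|D)P(D)/P(+) = \frac{2}{35}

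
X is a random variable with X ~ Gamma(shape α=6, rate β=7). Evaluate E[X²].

Using the identity E[X²] = Var(X) + (E[X])²:
E[X] = \frac{6}{7}
Var(X) = \frac{6}{49}
E[X²] = \frac{6}{49} + (\frac{6}{7})²
= \frac{6}{7}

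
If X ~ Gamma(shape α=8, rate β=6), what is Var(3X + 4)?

For X ~ Gamma(shape α=8, rate β=6):
Var(X) = \frac{2}{9}
Var(3X + 4) = (3)² × Var(X) = 9 × \frac{2}{9} = 2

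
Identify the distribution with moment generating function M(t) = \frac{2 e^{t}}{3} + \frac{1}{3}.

The MGF M(t) = \frac{2 e^{t}}{3} + \frac{1}{3} is the standard form for the Bernoulli distribution.
Comparing with the known MGF formula identifies: Bernoulli(p=2/3)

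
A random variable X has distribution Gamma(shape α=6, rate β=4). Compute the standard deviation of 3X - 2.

For X ~ Gamma(shape α=6, rate β=4):
Var(X) = \frac{3}{8}
SD(X) = √(Var(X)) = √(\frac{3}{8}) = \frac{\sqrt{6}}{4}
SD(3X - 2) = |3| × SD(X) = 3 × \frac{\sqrt{6}}{4} = \frac{3 \sqrt{6}}{4}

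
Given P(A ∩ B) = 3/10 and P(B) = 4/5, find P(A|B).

P(A|B) = P(A ∩ B) / P(B)
= (3/10) / (4/5)
= 3/8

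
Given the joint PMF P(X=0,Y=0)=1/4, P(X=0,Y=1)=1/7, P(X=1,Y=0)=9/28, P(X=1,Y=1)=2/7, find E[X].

First find marginal of X:
P(X=0) = 11/28
P(X=1) = 17/28
E[X] = 0 × 11/28 + 1 × 17/28 = 17/28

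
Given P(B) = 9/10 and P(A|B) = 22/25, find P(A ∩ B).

By definition, P(A|B) = P(A ∩ B) / P(B)
So P(A ∩ B) = P(A|B) × P(B)
= 22/25 × 9/10
= 99/125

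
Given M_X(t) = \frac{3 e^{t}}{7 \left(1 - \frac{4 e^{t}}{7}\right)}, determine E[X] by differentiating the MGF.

To find E[X], compute M^(1)(0):
M^(1)(t) = \frac{3 e^{t}}{7 \left(1 - \frac{4 e^{t}}{7}\right)} + \frac{12 e^{2 t}}{49 \left(1 - \frac{4 e^{t}}{7}\right)^{2}}
M^(1)(0) = \frac{7}{3}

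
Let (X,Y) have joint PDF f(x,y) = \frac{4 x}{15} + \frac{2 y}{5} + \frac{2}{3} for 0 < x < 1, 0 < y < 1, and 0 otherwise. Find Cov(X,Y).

E[XY] = ∫∫ xy × f(x,y) dx dy = \frac{5}{18}
E[X] = \frac{47}{90}
E[Y] = \frac{8}{15}
Cov(X,Y) = E[XY] - E[X]E[Y] = - \frac{1}{1350}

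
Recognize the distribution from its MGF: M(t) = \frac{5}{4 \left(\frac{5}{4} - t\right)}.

The MGF M(t) = \frac{5}{4 \left(\frac{5}{4} - t\right)} is the standard form for the Exponential distribution.
Comparing with the known MGF formula identifies: Exponential(rate λ=5/4)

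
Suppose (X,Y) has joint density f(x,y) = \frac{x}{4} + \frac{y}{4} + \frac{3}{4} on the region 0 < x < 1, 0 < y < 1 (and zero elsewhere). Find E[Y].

E[Y] = ∫_0^1 ∫_0^1 y × f(x,y) dx dy
= \frac{25}{48}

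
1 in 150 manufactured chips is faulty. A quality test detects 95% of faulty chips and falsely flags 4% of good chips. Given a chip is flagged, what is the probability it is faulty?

Let D = the rare event, + = positive/flagged.
P(D) = 1/150
P(+|D) = 95/100 = 19/20
P(+|D') = 4/100 = 1/25
P(+) = P(+|D)P(D) + P(+|D')P(D')
     = \frac{19}{20} × \frac{1}{150} + \frac{1}{25} × \frac{149}{150}
     = \frac{691}{15000}
P(D|+) = P(+|D)P(D)/P(+) = \frac{95}{691}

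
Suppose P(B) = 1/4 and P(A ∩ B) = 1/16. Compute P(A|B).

P(A|B) = P(A ∩ B) / P(B)
= (1/16) / (1/4)
= 1/4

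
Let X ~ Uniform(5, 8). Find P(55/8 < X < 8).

P(55/8 < X < 8) = ∫_{55/8}^{8} f(x) dx
where f(x) = \frac{1}{3}
= \frac{3}{8}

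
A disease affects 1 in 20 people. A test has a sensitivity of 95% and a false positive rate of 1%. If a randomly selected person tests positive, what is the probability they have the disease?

Let D = the rare event, + = positive/flagged.
P(D) = 1/20
P(+|D) = 95/100 = 19/20
P(+|D') = 1/100
P(+) = P(+|D)P(D) + P(+|D')P(D')
     = \frac{19}{20} × \frac{1}{20} + \frac{1}{100} × \frac{19}{20}
     = \frac{57}{1000}
P(D|+) = P(+|D)P(D)/P(+) = \frac{5}{6}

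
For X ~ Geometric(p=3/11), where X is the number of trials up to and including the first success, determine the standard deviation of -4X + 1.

For X ~ Geometric(p=3/11), where X is the number of trials up to and including the first success:
Var(X) = \frac{88}{9}
SD(X) = √(Var(X)) = √(\frac{88}{9}) = \frac{2 \sqrt{22}}{3}
SD(-4X + 1) = |-4| × SD(X) = 4 × \frac{2 \sqrt{22}}{3} = \frac{8 \sqrt{22}}{3}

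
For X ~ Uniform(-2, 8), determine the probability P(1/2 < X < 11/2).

P(1/2 < X < 11/2) = ∫_{1/2}^{11/2} f(x) dx
where f(x) = \frac{1}{10}
= \frac{1}{2}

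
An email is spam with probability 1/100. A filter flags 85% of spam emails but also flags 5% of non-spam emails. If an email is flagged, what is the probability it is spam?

Let D = the rare event, + = positive/flagged.
P(D) = 1/100
P(+|D) = 85/100 = 17/20
P(+|D') = 5/100 = 1/20
P(+) = P(+|D)P(D) + P(+|D')P(D')
     = \frac{17}{20} × \frac{1}{100} + \frac{1}{20} × \frac{99}{100}
     = \frac{29}{500}
P(D|+) = P(+|D)P(D)/P(+) = \frac{17}{116}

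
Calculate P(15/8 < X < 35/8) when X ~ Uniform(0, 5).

P(15/8 < X < 35/8) = ∫_{15/8}^{35/8} f(x) dx
where f(x) = \frac{1}{5}
= \frac{1}{2}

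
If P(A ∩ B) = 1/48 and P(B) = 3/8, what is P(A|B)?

P(A|B) = P(A ∩ B) / P(B)
= (1/48) / (3/8)
= 1/18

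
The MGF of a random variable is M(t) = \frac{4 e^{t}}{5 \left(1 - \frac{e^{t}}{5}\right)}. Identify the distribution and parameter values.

The MGF M(t) = \frac{4 e^{t}}{5 \left(1 - \frac{e^{t}}{5}\right)} is the standard form for the Geometric distribution.
Comparing with the known MGF formula identifies: Geometric(p=4/5), X = trial number of first success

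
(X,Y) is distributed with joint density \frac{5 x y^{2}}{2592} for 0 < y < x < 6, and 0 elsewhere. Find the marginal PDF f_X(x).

f_X(x) = ∫_0^x \frac{5 x y^{2}}{2592} dy = \frac{5 x^{4}}{7776}
for 0 < x < 6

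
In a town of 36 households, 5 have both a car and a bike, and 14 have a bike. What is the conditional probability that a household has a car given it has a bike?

P(A ∩ B) = 5/36
P(B) = 14/36 = 7/18
P(A|B) = P(A ∩ B) / P(B) = (5/36) / (7/18) = 5/14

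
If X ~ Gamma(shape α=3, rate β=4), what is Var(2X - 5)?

For X ~ Gamma(shape α=3, rate β=4):
Var(X) = \frac{3}{16}
Var(2X - 5) = (2)² × Var(X) = 4 × \frac{3}{16} = \frac{3}{4}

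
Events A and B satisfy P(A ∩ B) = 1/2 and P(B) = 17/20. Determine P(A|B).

P(A|B) = P(A ∩ B) / P(B)
= (1/2) / (17/20)
= 10/17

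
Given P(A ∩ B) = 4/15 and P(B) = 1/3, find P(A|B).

P(A|B) = P(A ∩ B) / P(B)
= (4/15) / (1/3)
= 4/5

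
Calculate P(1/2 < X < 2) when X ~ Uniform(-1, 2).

P(1/2 < X < 2) = ∫_{1/2}^{2} f(x) dx
where f(x) = \frac{1}{3}
= \frac{1}{2}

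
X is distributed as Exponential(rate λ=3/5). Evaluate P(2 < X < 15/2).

P(2 < X < 15/2) = ∫_{2}^{15/2} f(x) dx
where f(x) = \frac{3 e^{- \frac{3 x}{5}}}{5}
= - \frac{1}{e^{\frac{9}{2}}} + e^{- \frac{6}{5}}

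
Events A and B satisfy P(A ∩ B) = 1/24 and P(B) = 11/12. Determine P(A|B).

P(A|B) = P(A ∩ B) / P(B)
= (1/24) / (11/12)
= 1/22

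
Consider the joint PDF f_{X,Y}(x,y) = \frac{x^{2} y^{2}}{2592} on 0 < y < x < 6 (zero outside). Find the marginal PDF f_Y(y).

f_Y(y) = ∫_y^6 \frac{x^{2} y^{2}}{2592} dx = \frac{y^{2} \left(216 - y^{3}\right)}{7776}
for 0 < y < 6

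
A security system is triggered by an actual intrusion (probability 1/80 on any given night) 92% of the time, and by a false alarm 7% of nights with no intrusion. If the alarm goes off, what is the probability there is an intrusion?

Let D = the rare event, + = positive/flagged.
P(D) = 1/80
P(+|D) = 92/100 = 23/25
P(+|D') = 7/100
P(+) = P(+|D)P(D) + P(+|D')P(D')
     = \frac{23}{25} × \frac{1}{80} + \frac{7}{100} × \frac{79}{80}
     = \frac{129}{1600}
P(D|+) = P(+|D)P(D)/P(+) = \frac{92}{645}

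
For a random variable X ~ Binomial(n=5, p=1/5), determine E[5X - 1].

For X ~ Binomial(n=5, p=1/5):
E[X] = 1
E[5X - 1] = 5 × E[X] - 1 = 4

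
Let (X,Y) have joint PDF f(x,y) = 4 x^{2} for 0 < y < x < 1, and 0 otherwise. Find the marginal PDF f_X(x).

f_X(x) = ∫_0^x 4 x^{2} dy = 4 x^{3}
for 0 < x < 1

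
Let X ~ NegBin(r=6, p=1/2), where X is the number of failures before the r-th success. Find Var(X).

For X ~ NegBin(r=6, p=1/2), where X is the number of failures before the r-th success:
Var(X) = 12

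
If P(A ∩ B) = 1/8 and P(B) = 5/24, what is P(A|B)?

P(A|B) = P(A ∩ B) / P(B)
= (1/8) / (5/24)
= 3/5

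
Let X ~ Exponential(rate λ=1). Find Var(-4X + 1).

For X ~ Exponential(rate λ=1):
Var(X) = 1
Var(-4X + 1) = (-4)² × Var(X) = 16 × 1 = 16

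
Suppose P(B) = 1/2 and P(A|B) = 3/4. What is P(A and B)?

By definition, P(A|B) = P(A ∩ B) / P(B)
So P(A ∩ B) = P(A|B) × P(B)
= 3/4 × 1/2
= 3/8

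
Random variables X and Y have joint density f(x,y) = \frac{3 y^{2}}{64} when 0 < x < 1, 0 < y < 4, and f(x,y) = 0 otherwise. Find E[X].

f_X(x) = ∫_0^4 \frac{3 y^{2}}{64} dy = 1
E[X] = ∫_0^1 x × (1) dx = \frac{1}{2}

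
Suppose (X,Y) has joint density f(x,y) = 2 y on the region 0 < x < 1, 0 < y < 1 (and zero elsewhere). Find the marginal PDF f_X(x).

f_X(x) = ∫_0^1 f(x,y) dy
= ∫_0^1 2 y dy
= 1 for 0 < x < 1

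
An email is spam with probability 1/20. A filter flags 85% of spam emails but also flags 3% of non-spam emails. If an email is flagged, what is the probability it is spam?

Let D = the rare event, + = positive/flagged.
P(D) = 1/20
P(+|D) = 85/100 = 17/20
P(+|D') = 3/100
P(+) = P(+|D)P(D) + P(+|D')P(D')
     = \frac{17}{20} × \frac{1}{20} + \frac{3}{100} × \frac{19}{20}
     = \frac{71}{1000}
P(D|+) = P(+|D)P(D)/P(+) = \frac{85}{142}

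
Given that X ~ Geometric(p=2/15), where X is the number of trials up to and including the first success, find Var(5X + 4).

For X ~ Geometric(p=2/15), where X is the number of trials up to and including the first success:
Var(X) = \frac{195}{4}
Var(5X + 4) = (5)² × Var(X) = 25 × \frac{195}{4} = \frac{4875}{4}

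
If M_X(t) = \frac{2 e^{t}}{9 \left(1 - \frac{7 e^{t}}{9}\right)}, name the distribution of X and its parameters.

The MGF M(t) = \frac{2 e^{t}}{9 \left(1 - \frac{7 e^{t}}{9}\right)} is the standard form for the Geometric distribution.
Comparing with the known MGF formula identifies: Geometric(p=2/9), X = trial number of first success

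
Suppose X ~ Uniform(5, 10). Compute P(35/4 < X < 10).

P(35/4 < X < 10) = ∫_{35/4}^{10} f(x) dx
where f(x) = \frac{1}{5}
= \frac{1}{4}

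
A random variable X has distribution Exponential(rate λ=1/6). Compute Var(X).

For X ~ Exponential(rate λ=1/6):
Var(X) = 36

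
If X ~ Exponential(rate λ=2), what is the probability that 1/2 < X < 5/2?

P(1/2 < X < 5/2) = ∫_{1/2}^{5/2} f(x) dx
where f(x) = 2 e^{- 2 x}
= - \frac{1 - e^{4}}{e^{5}}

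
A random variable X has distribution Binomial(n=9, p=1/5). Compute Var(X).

For X ~ Binomial(n=9, p=1/5):
Var(X) = \frac{36}{25}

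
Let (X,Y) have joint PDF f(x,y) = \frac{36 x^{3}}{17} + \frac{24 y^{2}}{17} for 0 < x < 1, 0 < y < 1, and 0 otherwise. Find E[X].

E[X] = ∫_0^1 ∫_0^1 x × f(x,y) dy dx
= ∫_0^1 ∫_0^1 x × (\frac{36 x^{3}}{17} + \frac{24 y^{2}}{17}) dy dx
= \frac{56}{85}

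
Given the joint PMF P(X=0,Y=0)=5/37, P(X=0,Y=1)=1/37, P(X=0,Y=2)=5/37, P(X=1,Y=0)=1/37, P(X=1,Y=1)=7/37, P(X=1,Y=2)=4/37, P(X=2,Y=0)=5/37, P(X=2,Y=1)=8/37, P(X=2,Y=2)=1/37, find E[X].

First find marginal of X:
P(X=0) = 11/37
P(X=1) = 12/37
P(X=2) = 14/37
E[X] = 0 × 11/37 + 1 × 12/37 + 2 × 14/37 = 40/37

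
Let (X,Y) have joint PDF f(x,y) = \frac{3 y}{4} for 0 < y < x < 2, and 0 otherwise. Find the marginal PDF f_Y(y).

f_Y(y) = ∫_y^2 \frac{3 y}{4} dx = \frac{3 y \left(2 - y\right)}{4}
for 0 < y < 2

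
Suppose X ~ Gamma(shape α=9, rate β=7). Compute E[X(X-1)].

E[X(X-1)] = E[X² - X] = E[X²] - E[X]
E[X] = \frac{9}{7}
E[X²] = Var(X) + (E[X])² = \frac{9}{49} + (\frac{9}{7})² = \frac{90}{49}
E[X(X-1)] = \frac{90}{49} - \frac{9}{7} = \frac{27}{49}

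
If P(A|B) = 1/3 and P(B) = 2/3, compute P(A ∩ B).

By definition, P(A|B) = P(A ∩ B) / P(B)
So P(A ∩ B) = P(A|B) × P(B)
= 1/3 × 2/3
= 2/9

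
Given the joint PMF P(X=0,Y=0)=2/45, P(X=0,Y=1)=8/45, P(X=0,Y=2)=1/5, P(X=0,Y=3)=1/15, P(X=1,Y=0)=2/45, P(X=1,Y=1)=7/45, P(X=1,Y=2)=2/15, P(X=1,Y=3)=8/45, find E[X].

First find marginal of X:
P(X=0) = 22/45
P(X=1) = 23/45
E[X] = 0 × 22/45 + 1 × 23/45 = 23/45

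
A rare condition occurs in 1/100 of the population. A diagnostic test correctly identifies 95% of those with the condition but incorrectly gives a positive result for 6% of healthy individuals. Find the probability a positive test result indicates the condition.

Let D = the rare event, + = positive/flagged.
P(D) = 1/100
P(+|D) = 95/100 = 19/20
P(+|D') = 6/100 = 3/50
P(+) = P(+|D)P(D) + P(+|D')P(D')
     = \frac{19}{20} × \frac{1}{100} + \frac{3}{50} × \frac{99}{100}
     = \frac{689}{10000}
P(D|+) = P(+|D)P(D)/P(+) = \frac{95}{689}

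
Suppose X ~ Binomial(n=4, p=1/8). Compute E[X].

For X ~ Binomial(n=4, p=1/8), the expected value is:
E[X] = \frac{1}{2}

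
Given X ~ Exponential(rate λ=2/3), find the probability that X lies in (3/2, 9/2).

P(3/2 < X < 9/2) = ∫_{3/2}^{9/2} f(x) dx
where f(x) = \frac{2 e^{- \frac{2 x}{3}}}{3}
= - \frac{1 - e^{2}}{e^{3}}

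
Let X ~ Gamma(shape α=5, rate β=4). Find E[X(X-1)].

E[X(X-1)] = E[X² - X] = E[X²] - E[X]
E[X] = \frac{5}{4}
E[X²] = Var(X) + (E[X])² = \frac{5}{16} + (\frac{5}{4})² = \frac{15}{8}
E[X(X-1)] = \frac{15}{8} - \frac{5}{4} = \frac{5}{8}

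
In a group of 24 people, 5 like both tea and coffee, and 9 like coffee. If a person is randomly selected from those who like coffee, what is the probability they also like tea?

P(A ∩ B) = 5/24
P(B) = 9/24 = 3/8
P(A|B) = P(A ∩ B) / P(B) = (5/24) / (3/8) = 5/9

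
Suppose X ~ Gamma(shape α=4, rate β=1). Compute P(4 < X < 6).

P(4 < X < 6) = ∫_{4}^{6} f(x) dx
where f(x) = \frac{x^{3} e^{- x}}{6}
= \frac{-183 + 71 e^{2}}{3 e^{6}}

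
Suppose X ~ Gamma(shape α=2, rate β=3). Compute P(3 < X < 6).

P(3 < X < 6) = ∫_{3}^{6} f(x) dx
where f(x) = 9 x e^{- 3 x}
= \frac{-19 + 10 e^{9}}{e^{18}}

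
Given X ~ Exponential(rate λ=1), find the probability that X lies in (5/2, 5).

P(5/2 < X < 5) = ∫_{5/2}^{5} f(x) dx
where f(x) = e^{- x}
= - \frac{1}{e^{5}} + e^{- \frac{5}{2}}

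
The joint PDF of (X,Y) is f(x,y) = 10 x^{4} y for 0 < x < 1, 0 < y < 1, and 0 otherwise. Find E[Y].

E[Y] = ∫_0^1 ∫_0^1 y × f(x,y) dx dy
= \frac{2}{3}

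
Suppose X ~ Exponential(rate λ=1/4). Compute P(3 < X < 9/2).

P(3 < X < 9/2) = ∫_{3}^{9/2} f(x) dx
where f(x) = \frac{e^{- \frac{x}{4}}}{4}
= - \frac{1}{e^{\frac{9}{8}}} + e^{- \frac{3}{4}}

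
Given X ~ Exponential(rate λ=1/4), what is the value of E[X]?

For X ~ Exponential(rate λ=1/4), the expected value is:
E[X] = 4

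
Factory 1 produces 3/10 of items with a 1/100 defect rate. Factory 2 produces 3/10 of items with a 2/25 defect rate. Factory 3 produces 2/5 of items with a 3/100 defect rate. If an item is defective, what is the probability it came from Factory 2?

Using Bayes' theorem:
P(F1) = 3/10, P(D|F1) = 1/100
P(F2) = 3/10, P(D|F2) = 2/25
P(F3) = 2/5, P(D|F3) = 3/100
P(D) = P(D|F1)P(F1) + P(D|F2)P(F2) + P(D|F3)P(F3)
     = \frac{39}{1000}
P(F2|D) = P(D|F2)P(F2) / P(D)
= \frac{8}{13}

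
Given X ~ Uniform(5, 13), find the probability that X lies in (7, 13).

P(7 < X < 13) = ∫_{7}^{13} f(x) dx
where f(x) = \frac{1}{8}
= \frac{3}{4}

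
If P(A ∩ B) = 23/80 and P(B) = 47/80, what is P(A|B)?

P(A|B) = P(A ∩ B) / P(B)
= (23/80) / (47/80)
= 23/47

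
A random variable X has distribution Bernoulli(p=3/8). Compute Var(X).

For X ~ Bernoulli(p=3/8):
Var(X) = \frac{15}{64}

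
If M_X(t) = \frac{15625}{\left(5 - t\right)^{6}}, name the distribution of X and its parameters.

The MGF M(t) = \frac{15625}{\left(5 - t\right)^{6}} is the standard form for the Gamma distribution.
Comparing with the known MGF formula identifies: Gamma(shape α=6, rate β=5)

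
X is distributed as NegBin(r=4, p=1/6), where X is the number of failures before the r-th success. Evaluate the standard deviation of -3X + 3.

For X ~ NegBin(r=4, p=1/6), where X is the number of failures before the r-th success:
Var(X) = 120
SD(X) = √(Var(X)) = √(120) = 2 \sqrt{30}
SD(-3X + 3) = |-3| × SD(X) = 3 × 2 \sqrt{30} = 6 \sqrt{30}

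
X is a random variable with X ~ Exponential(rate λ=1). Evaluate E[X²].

Using the identity E[X²] = Var(X) + (E[X])²:
E[X] = 1
Var(X) = 1
E[X²] = 1 + (1)²
= 2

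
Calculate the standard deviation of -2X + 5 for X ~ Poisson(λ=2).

For X ~ Poisson(λ=2):
Var(X) = 2
SD(X) = √(Var(X)) = √(2) = \sqrt{2}
SD(-2X + 5) = |-2| × SD(X) = 2 × \sqrt{2} = 2 \sqrt{2}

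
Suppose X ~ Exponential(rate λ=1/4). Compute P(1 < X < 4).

P(1 < X < 4) = ∫_{1}^{4} f(x) dx
where f(x) = \frac{e^{- \frac{x}{4}}}{4}
= - \frac{1}{e} + e^{- \frac{1}{4}}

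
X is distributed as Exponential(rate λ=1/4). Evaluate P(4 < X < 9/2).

P(4 < X < 9/2) = ∫_{4}^{9/2} f(x) dx
where f(x) = \frac{e^{- \frac{x}{4}}}{4}
= - \frac{1}{e^{\frac{9}{8}}} + e^{-1}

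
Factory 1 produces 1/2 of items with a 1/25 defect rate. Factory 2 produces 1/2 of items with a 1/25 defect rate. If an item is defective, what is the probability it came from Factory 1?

Using Bayes' theorem:
P(F1) = 1/2, P(D|F1) = 1/25
P(F2) = 1/2, P(D|F2) = 1/25
P(D) = P(D|F1)P(F1) + P(D|F2)P(F2)
     = \frac{1}{25}
P(F1|D) = P(D|F1)P(F1) / P(D)
= \frac{1}{2}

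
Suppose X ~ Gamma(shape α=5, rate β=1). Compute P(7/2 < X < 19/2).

P(7/2 < X < 19/2) = ∫_{7/2}^{19/2} f(x) dx
where f(x) = \frac{x^{4} e^{- x}}{24}
= \frac{-68851 + 3075 e^{6}}{128 e^{\frac{19}{2}}}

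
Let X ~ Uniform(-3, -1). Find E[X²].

Using the identity E[X²] = Var(X) + (E[X])²:
E[X] = -2
Var(X) = \frac{1}{3}
E[X²] = \frac{1}{3} + (-2)²
= \frac{13}{3}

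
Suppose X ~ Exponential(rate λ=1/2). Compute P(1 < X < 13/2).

P(1 < X < 13/2) = ∫_{1}^{13/2} f(x) dx
where f(x) = \frac{e^{- \frac{x}{2}}}{2}
= - \frac{1}{e^{\frac{13}{4}}} + e^{- \frac{1}{2}}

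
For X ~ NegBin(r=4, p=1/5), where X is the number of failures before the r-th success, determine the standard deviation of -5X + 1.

For X ~ NegBin(r=4, p=1/5), where X is the number of failures before the r-th success:
Var(X) = 80
SD(X) = √(Var(X)) = √(80) = 4 \sqrt{5}
SD(-5X + 1) = |-5| × SD(X) = 5 × 4 \sqrt{5} = 20 \sqrt{5}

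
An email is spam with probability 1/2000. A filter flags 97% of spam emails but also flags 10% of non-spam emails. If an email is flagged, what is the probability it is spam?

Let D = the rare event, + = positive/flagged.
P(D) = 1/2000
P(+|D) = 97/100
P(+|D') = 10/100 = 1/10
P(+) = P(+|D)P(D) + P(+|D')P(D')
     = \frac{97}{100} × \frac{1}{2000} + \frac{1}{10} × \frac{1999}{2000}
     = \frac{20087}{200000}
P(D|+) = P(+|D)P(D)/P(+) = \frac{97}{20087}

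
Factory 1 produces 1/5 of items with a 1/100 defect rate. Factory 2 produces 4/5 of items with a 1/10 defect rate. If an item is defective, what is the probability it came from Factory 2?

Using Bayes' theorem:
P(F1) = 1/5, P(D|F1) = 1/100
P(F2) = 4/5, P(D|F2) = 1/10
P(D) = P(D|F1)P(F1) + P(D|F2)P(F2)
     = \frac{41}{500}
P(F2|D) = P(D|F2)P(F2) / P(D)
= \frac{40}{41}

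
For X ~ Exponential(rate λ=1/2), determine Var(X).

For X ~ Exponential(rate λ=1/2):
Var(X) = 4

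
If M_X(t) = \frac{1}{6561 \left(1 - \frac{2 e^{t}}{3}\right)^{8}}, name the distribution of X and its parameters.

The MGF M(t) = \frac{1}{6561 \left(1 - \frac{2 e^{t}}{3}\right)^{8}} is the standard form for the NegativeBinomial distribution.
Comparing with the known MGF formula identifies: NegBin(r=8, p=1/3), X = failures before r-th success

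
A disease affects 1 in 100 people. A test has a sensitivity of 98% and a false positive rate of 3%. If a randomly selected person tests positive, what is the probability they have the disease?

Let D = the rare event, + = positive/flagged.
P(D) = 1/100
P(+|D) = 98/100 = 49/50
P(+|D') = 3/100
P(+) = P(+|D)P(D) + P(+|D')P(D')
     = \frac{49}{50} × \frac{1}{100} + \frac{3}{100} × \frac{99}{100}
     = \frac{79}{2000}
P(D|+) = P(+|D)P(D)/P(+) = \frac{98}{395}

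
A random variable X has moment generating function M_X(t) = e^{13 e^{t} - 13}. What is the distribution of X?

The MGF M(t) = e^{13 e^{t} - 13} is the standard form for the Poisson distribution.
Comparing with the known MGF formula identifies: Poisson(λ=13)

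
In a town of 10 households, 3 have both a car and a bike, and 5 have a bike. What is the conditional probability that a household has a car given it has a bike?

P(A ∩ B) = 3/10
P(B) = 5/10 = 1/2
P(A|B) = P(A ∩ B) / P(B) = (3/10) / (1/2) = 3/5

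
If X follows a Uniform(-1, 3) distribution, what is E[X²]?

Using the identity E[X²] = Var(X) + (E[X])²:
E[X] = 1
Var(X) = \frac{4}{3}
E[X²] = \frac{4}{3} + (1)²
= \frac{7}{3}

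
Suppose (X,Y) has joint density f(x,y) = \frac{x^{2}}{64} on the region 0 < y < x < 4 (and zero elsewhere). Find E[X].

f_X(x) = ∫_0^x \frac{x^{2}}{64} dy = \frac{x^{3}}{64}
E[X] = ∫_0^4 x × (\frac{x^{3}}{64}) dx = \frac{16}{5}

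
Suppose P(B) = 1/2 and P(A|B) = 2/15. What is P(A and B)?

By definition, P(A|B) = P(A ∩ B) / P(B)
So P(A ∩ B) = P(A|B) × P(B)
= 2/15 × 1/2
= 1/15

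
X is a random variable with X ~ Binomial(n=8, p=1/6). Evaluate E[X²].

Using the identity E[X²] = Var(X) + (E[X])²:
E[X] = \frac{4}{3}
Var(X) = \frac{10}{9}
E[X²] = \frac{10}{9} + (\frac{4}{3})²
= \frac{26}{9}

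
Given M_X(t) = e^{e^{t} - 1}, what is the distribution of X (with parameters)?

The MGF M(t) = e^{e^{t} - 1} is the standard form for the Poisson distribution.
Comparing with the known MGF formula identifies: Poisson(λ=1)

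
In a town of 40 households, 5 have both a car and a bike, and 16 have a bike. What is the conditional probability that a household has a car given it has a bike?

P(A ∩ B) = 5/40 = 1/8
P(B) = 16/40 = 2/5
P(A|B) = P(A ∩ B) / P(B) = (1/8) / (2/5) = 5/16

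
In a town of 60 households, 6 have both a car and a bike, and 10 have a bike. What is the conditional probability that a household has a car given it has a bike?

P(A ∩ B) = 6/60 = 1/10
P(B) = 10/60 = 1/6
P(A|B) = P(A ∩ B) / P(B) = (1/10) / (1/6) = 3/5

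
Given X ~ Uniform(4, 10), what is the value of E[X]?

For X ~ Uniform(4, 10), the expected value is:
E[X] = 7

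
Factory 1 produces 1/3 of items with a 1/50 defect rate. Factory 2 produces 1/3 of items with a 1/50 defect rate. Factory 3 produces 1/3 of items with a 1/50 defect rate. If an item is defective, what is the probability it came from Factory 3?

Using Bayes' theorem:
P(F1) = 1/3, P(D|F1) = 1/50
P(F2) = 1/3, P(D|F2) = 1/50
P(F3) = 1/3, P(D|F3) = 1/50
P(D) = P(D|F1)P(F1) + P(D|F2)P(F2) + P(D|F3)P(F3)
     = \frac{1}{50}
P(F3|D) = P(D|F3)P(F3) / P(D)
= \frac{1}{3}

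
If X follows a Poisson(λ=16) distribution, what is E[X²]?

Using the identity E[X²] = Var(X) + (E[X])²:
E[X] = 16
Var(X) = 16
E[X²] = 16 + (16)²
= 272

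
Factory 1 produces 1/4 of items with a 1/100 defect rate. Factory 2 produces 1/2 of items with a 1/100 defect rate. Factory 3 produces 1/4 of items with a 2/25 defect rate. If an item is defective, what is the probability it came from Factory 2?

Using Bayes' theorem:
P(F1) = 1/4, P(D|F1) = 1/100
P(F2) = 1/2, P(D|F2) = 1/100
P(F3) = 1/4, P(D|F3) = 2/25
P(D) = P(D|F1)P(F1) + P(D|F2)P(F2) + P(D|F3)P(F3)
     = \frac{11}{400}
P(F2|D) = P(D|F2)P(F2) / P(D)
= \frac{2}{11}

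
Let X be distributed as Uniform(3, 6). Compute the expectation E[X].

For X ~ Uniform(3, 6), the expected value is:
E[X] = \frac{9}{2}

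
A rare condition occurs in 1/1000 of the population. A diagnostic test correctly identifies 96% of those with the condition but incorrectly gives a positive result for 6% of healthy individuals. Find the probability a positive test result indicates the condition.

Let D = the rare event, + = positive/flagged.
P(D) = 1/1000
P(+|D) = 96/100 = 24/25
P(+|D') = 6/100 = 3/50
P(+) = P(+|D)P(D) + P(+|D')P(D')
     = \frac{24}{25} × \frac{1}{1000} + \frac{3}{50} × \frac{999}{1000}
     = \frac{609}{10000}
P(D|+) = P(+|D)P(D)/P(+) = \frac{16}{1015}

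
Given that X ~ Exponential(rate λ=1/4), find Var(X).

For X ~ Exponential(rate λ=1/4):
Var(X) = 16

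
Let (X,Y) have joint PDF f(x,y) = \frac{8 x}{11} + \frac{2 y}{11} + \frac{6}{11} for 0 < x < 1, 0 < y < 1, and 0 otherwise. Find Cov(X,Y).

E[XY] = ∫∫ xy × f(x,y) dx dy = \frac{19}{66}
E[X] = \frac{37}{66}
E[Y] = \frac{17}{33}
Cov(X,Y) = E[XY] - E[X]E[Y] = - \frac{1}{1089}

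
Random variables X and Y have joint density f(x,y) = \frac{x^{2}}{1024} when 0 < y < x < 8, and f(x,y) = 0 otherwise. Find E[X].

f_X(x) = ∫_0^x \frac{x^{2}}{1024} dy = \frac{x^{3}}{1024}
E[X] = ∫_0^8 x × (\frac{x^{3}}{1024}) dx = \frac{32}{5}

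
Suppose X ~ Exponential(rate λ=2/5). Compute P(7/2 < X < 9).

P(7/2 < X < 9) = ∫_{7/2}^{9} f(x) dx
where f(x) = \frac{2 e^{- \frac{2 x}{5}}}{5}
= - \frac{1 - e^{\frac{11}{5}}}{e^{\frac{18}{5}}}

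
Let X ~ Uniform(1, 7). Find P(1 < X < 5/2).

P(1 < X < 5/2) = ∫_{1}^{5/2} f(x) dx
where f(x) = \frac{1}{6}
= \frac{1}{4}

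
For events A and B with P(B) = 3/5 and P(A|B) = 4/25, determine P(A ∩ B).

By definition, P(A|B) = P(A ∩ B) / P(B)
So P(A ∩ B) = P(A|B) × P(B)
= 4/25 × 3/5
= 12/125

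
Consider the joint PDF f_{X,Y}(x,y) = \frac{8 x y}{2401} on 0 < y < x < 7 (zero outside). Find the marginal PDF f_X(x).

f_X(x) = ∫_0^x \frac{8 x y}{2401} dy = \frac{4 x^{3}}{2401}
for 0 < x < 7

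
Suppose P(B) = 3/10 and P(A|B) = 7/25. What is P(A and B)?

By definition, P(A|B) = P(A ∩ B) / P(B)
So P(A ∩ B) = P(A|B) × P(B)
= 7/25 × 3/10
= 21/250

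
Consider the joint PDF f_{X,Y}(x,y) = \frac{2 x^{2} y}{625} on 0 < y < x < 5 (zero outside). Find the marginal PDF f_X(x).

f_X(x) = ∫_0^x \frac{2 x^{2} y}{625} dy = \frac{x^{4}}{625}
for 0 < x < 5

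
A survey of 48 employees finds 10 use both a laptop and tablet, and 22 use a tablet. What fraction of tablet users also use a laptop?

P(A ∩ B) = 10/48 = 5/24
P(B) = 22/48 = 11/24
P(A|B) = P(A ∩ B) / P(B) = (5/24) / (11/24) = 5/11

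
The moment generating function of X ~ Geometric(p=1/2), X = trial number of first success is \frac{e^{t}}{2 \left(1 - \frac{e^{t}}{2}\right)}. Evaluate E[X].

To find E[X], compute M^(1)(0):
M^(1)(t) = \frac{e^{t}}{2 \left(1 - \frac{e^{t}}{2}\right)} + \frac{e^{2 t}}{4 \left(1 - \frac{e^{t}}{2}\right)^{2}}
M^(1)(0) = 2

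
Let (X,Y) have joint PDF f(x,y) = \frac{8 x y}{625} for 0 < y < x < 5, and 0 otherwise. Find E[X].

f_X(x) = ∫_0^x \frac{8 x y}{625} dy = \frac{4 x^{3}}{625}
E[X] = ∫_0^5 x × (\frac{4 x^{3}}{625}) dx = 4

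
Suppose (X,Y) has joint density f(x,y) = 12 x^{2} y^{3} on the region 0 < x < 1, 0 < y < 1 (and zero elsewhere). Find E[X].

E[X] = ∫_0^1 ∫_0^1 x × f(x,y) dy dx
= ∫_0^1 ∫_0^1 x × (12 x^{2} y^{3}) dy dx
= \frac{3}{4}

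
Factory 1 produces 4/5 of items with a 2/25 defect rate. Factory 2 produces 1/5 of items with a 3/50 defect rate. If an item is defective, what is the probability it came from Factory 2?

Using Bayes' theorem:
P(F1) = 4/5, P(D|F1) = 2/25
P(F2) = 1/5, P(D|F2) = 3/50
P(D) = P(D|F1)P(F1) + P(D|F2)P(F2)
     = \frac{19}{250}
P(F2|D) = P(D|F2)P(F2) / P(D)
= \frac{3}{19}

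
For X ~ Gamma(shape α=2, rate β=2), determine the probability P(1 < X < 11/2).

P(1 < X < 11/2) = ∫_{1}^{11/2} f(x) dx
where f(x) = 4 x e^{- 2 x}
= \frac{3 \left(-4 + e^{9}\right)}{e^{11}}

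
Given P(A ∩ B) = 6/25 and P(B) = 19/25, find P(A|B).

P(A|B) = P(A ∩ B) / P(B)
= (6/25) / (19/25)
= 6/19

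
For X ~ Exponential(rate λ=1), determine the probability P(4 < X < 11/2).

P(4 < X < 11/2) = ∫_{4}^{11/2} f(x) dx
where f(x) = e^{- x}
= - \frac{1}{e^{\frac{11}{2}}} + e^{-4}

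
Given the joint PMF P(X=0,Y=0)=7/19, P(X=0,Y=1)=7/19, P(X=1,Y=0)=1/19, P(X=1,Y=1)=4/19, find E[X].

First find marginal of X:
P(X=0) = 14/19
P(X=1) = 5/19
E[X] = 0 × 14/19 + 1 × 5/19 = 5/19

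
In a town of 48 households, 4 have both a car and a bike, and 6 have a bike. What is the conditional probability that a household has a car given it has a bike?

P(A ∩ B) = 4/48 = 1/12
P(B) = 6/48 = 1/8
P(A|B) = P(A ∩ B) / P(B) = (1/12) / (1/8) = 2/3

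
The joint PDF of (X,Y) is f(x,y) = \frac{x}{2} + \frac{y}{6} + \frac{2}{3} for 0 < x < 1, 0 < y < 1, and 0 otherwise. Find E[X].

E[X] = ∫_0^1 ∫_0^1 x × f(x,y) dy dx
= ∫_0^1 ∫_0^1 x × (\frac{x}{2} + \frac{y}{6} + \frac{2}{3}) dy dx
= \frac{13}{24}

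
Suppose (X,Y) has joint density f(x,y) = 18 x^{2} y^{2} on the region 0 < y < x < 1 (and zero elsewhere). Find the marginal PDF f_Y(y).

f_Y(y) = ∫_y^1 18 x^{2} y^{2} dx = 6 y^{2} \left(1 - y^{3}\right)
for 0 < y < 1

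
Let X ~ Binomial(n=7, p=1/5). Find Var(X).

For X ~ Binomial(n=7, p=1/5):
Var(X) = \frac{28}{25}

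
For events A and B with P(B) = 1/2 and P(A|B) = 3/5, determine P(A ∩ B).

By definition, P(A|B) = P(A ∩ B) / P(B)
So P(A ∩ B) = P(A|B) × P(B)
= 3/5 × 1/2
= 3/10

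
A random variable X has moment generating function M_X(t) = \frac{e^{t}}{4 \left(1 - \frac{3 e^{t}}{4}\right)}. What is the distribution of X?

The MGF M(t) = \frac{e^{t}}{4 \left(1 - \frac{3 e^{t}}{4}\right)} is the standard form for the Geometric distribution.
Comparing with the known MGF formula identifies: Geometric(p=1/4), X = trial number of first success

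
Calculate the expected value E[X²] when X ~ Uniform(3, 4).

Using the identity E[X²] = Var(X) + (E[X])²:
E[X] = \frac{7}{2}
Var(X) = \frac{1}{12}
E[X²] = \frac{1}{12} + (\frac{7}{2})²
= \frac{37}{3}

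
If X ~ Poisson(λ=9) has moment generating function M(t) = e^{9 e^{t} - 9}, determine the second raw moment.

To find E[X^2], compute M^(2)(0):
M^(1)(t) = 9 e^{t} e^{9 e^{t} - 9}
M^(2)(t) = 81 e^{2 t} e^{9 e^{t} - 9} + 9 e^{t} e^{9 e^{t} - 9}
M^(2)(0) = 90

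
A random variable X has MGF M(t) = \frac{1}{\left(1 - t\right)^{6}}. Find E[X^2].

To find E[X^2], compute M^(2)(0):
M^(1)(t) = \frac{6}{\left(1 - t\right)^{7}}
M^(2)(t) = \frac{42}{\left(1 - t\right)^{8}}
M^(2)(0) = 42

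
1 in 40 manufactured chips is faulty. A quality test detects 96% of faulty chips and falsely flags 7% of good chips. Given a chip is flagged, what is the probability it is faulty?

Let D = the rare event, + = positive/flagged.
P(D) = 1/40
P(+|D) = 96/100 = 24/25
P(+|D') = 7/100
P(+) = P(+|D)P(D) + P(+|D')P(D')
     = \frac{24}{25} × \frac{1}{40} + \frac{7}{100} × \frac{39}{40}
     = \frac{369}{4000}
P(D|+) = P(+|D)P(D)/P(+) = \frac{32}{123}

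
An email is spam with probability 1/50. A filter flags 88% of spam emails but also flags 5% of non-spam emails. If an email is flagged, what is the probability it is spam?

Let D = the rare event, + = positive/flagged.
P(D) = 1/50
P(+|D) = 88/100 = 22/25
P(+|D') = 5/100 = 1/20
P(+) = P(+|D)P(D) + P(+|D')P(D')
     = \frac{22}{25} × \frac{1}{50} + \frac{1}{20} × \frac{49}{50}
     = \frac{333}{5000}
P(D|+) = P(+|D)P(D)/P(+) = \frac{88}{333}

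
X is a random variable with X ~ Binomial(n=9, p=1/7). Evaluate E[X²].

Using the identity E[X²] = Var(X) + (E[X])²:
E[X] = \frac{9}{7}
Var(X) = \frac{54}{49}
E[X²] = \frac{54}{49} + (\frac{9}{7})²
= \frac{135}{49}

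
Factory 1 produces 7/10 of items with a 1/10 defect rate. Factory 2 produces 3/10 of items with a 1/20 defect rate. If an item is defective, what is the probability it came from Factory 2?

Using Bayes' theorem:
P(F1) = 7/10, P(D|F1) = 1/10
P(F2) = 3/10, P(D|F2) = 1/20
P(D) = P(D|F1)P(F1) + P(D|F2)P(F2)
     = \frac{17}{200}
P(F2|D) = P(D|F2)P(F2) / P(D)
= \frac{3}{17}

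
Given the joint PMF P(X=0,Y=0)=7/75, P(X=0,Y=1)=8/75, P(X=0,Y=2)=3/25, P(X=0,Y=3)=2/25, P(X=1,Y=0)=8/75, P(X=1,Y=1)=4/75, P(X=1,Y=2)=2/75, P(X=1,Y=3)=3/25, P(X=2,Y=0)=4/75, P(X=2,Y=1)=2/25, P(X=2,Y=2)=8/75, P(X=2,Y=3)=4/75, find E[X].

First find marginal of X:
P(X=0) = 2/5
P(X=1) = 23/75
P(X=2) = 22/75
E[X] = 0 × 2/5 + 1 × 23/75 + 2 × 22/75 = 67/75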